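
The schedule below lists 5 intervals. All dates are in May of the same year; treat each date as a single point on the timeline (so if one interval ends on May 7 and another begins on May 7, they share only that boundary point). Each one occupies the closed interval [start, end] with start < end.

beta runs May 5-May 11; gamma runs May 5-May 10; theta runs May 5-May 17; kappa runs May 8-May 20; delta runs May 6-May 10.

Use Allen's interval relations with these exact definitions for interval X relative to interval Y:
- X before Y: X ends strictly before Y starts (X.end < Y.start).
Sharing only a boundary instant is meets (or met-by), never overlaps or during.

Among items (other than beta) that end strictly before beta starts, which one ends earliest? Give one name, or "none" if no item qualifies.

Target beta = [May 5, May 11].
delta [May 6, May 10] → during → excluded.
gamma [May 5, May 10] → starts → excluded.
kappa [May 8, May 20] → overlapped-by → excluded.
theta [May 5, May 17] → started-by → excluded.
No candidates → none.

none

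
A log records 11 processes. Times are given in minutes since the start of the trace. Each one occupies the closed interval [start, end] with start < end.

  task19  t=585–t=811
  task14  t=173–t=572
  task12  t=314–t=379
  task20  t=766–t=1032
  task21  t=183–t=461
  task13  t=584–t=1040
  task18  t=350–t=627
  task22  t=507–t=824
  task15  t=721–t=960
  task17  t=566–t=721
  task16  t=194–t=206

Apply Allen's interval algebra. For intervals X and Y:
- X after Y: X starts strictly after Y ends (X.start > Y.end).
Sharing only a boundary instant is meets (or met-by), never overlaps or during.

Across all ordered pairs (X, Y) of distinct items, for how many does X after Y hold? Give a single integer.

Checking all 110 ordered pairs for relation 'after'; matching pairs in alphabetical order:
(task12, task16): task12 after task16 ✓
(task13, task12): task13 after task12 ✓
(task13, task14): task13 after task14 ✓
(task13, task16): task13 after task16 ✓
(task13, task21): task13 after task21 ✓
(task15, task12): task15 after task12 ✓
(task15, task14): task15 after task14 ✓
(task15, task16): task15 after task16 ✓
(task15, task18): task15 after task18 ✓
(task15, task21): task15 after task21 ✓
(task17, task12): task17 after task12 ✓
(task17, task16): task17 after task16 ✓
(task17, task21): task17 after task21 ✓
(task18, task16): task18 after task16 ✓
(task19, task12): task19 after task12 ✓
(task19, task14): task19 after task14 ✓
(task19, task16): task19 after task16 ✓
(task19, task21): task19 after task21 ✓
(task20, task12): task20 after task12 ✓
(task20, task14): task20 after task14 ✓
(task20, task16): task20 after task16 ✓
(task20, task17): task20 after task17 ✓
(task20, task18): task20 after task18 ✓
(task20, task21): task20 after task21 ✓
... plus 3 further pairs not listed.
Count: 27.

27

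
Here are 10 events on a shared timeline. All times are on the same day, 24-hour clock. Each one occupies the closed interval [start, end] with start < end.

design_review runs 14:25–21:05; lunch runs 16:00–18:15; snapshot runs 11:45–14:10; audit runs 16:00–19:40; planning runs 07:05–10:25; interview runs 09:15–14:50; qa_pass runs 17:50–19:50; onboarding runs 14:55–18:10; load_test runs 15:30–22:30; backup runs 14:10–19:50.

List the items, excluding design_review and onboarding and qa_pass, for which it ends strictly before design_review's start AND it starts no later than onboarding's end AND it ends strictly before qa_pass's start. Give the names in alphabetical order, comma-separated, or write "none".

Conditions: its end is strictly before design_review's start (X.end < 14:25) AND its start is no later than onboarding's end (X.start <= 18:10) AND its end is strictly before qa_pass's start (X.end < 17:50).
audit: end 19:40 < 14:25? ✗; start 16:00 <= 18:10? ✓; end 19:40 < 17:50? ✗ → no.
backup: end 19:50 < 14:25? ✗; start 14:10 <= 18:10? ✓; end 19:50 < 17:50? ✗ → no.
interview: end 14:50 < 14:25? ✗; start 09:15 <= 18:10? ✓; end 14:50 < 17:50? ✓ → no.
load_test: end 22:30 < 14:25? ✗; start 15:30 <= 18:10? ✓; end 22:30 < 17:50? ✗ → no.
lunch: end 18:15 < 14:25? ✗; start 16:00 <= 18:10? ✓; end 18:15 < 17:50? ✗ → no.
planning: end 10:25 < 14:25? ✓; start 07:05 <= 18:10? ✓; end 10:25 < 17:50? ✓ → yes.
snapshot: end 14:10 < 14:25? ✓; start 11:45 <= 18:10? ✓; end 14:10 < 17:50? ✓ → yes.
Result: planning, snapshot.

planning, snapshot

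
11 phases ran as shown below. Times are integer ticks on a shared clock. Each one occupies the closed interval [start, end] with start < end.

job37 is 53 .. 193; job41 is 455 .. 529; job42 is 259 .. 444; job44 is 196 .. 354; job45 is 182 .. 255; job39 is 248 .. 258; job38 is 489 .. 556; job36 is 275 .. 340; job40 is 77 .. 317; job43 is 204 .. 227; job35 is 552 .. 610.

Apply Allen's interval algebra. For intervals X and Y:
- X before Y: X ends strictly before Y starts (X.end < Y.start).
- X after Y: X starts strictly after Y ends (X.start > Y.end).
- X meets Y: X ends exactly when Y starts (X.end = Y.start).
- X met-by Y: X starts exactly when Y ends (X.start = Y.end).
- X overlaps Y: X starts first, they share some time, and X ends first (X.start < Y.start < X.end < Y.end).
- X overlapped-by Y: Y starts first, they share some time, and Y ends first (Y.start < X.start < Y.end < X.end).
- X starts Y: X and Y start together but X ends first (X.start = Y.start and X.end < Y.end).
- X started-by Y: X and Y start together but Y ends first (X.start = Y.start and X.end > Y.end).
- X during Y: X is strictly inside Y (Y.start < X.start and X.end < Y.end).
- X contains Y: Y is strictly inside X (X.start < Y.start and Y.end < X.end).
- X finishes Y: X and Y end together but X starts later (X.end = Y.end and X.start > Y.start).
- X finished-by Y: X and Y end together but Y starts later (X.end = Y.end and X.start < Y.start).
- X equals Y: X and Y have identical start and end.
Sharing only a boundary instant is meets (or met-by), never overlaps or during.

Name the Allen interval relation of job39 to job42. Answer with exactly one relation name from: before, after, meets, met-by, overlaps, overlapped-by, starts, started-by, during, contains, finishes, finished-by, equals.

job39 = [248, 258]; job42 = [259, 444].
Compare endpoints: job39.start < job42.start, job39.start < job42.end, job39.end < job42.start, job39.end < job42.end.
That pattern is 'before'.

before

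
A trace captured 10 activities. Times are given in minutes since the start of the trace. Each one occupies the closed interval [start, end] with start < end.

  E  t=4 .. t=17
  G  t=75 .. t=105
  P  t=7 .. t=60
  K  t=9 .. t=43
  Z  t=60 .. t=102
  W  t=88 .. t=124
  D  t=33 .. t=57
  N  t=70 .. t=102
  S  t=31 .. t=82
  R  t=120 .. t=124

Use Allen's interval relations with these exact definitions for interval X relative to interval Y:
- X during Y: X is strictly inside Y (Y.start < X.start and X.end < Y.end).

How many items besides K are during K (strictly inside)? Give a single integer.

0

Target K = [t=9, t=43].
D [t=33, t=57] → overlapped-by → no.
E [t=4, t=17] → overlaps → no.
G [t=75, t=105] → after → no.
N [t=70, t=102] → after → no.
P [t=7, t=60] → contains → no.
R [t=120, t=124] → after → no.
S [t=31, t=82] → overlapped-by → no.
W [t=88, t=124] → after → no.
Z [t=60, t=102] → after → no.
Total: 0.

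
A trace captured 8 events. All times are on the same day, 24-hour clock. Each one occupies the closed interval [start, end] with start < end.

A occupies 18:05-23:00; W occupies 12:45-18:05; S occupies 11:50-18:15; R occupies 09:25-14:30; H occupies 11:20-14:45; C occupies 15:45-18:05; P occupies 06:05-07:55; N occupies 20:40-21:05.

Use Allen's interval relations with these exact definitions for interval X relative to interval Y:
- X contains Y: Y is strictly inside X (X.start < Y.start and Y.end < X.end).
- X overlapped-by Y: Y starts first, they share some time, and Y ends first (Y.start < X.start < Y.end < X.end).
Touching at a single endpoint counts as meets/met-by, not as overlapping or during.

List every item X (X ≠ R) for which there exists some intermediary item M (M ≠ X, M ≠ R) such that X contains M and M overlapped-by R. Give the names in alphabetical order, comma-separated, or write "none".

Target R = [09:25, 14:30].
Intermediaries M with M overlapped-by R: H, S, W.
Via H — items with X contains H: none.
Via S — items with X contains S: none.
Via W — items with X contains W: S.
Union: S.

S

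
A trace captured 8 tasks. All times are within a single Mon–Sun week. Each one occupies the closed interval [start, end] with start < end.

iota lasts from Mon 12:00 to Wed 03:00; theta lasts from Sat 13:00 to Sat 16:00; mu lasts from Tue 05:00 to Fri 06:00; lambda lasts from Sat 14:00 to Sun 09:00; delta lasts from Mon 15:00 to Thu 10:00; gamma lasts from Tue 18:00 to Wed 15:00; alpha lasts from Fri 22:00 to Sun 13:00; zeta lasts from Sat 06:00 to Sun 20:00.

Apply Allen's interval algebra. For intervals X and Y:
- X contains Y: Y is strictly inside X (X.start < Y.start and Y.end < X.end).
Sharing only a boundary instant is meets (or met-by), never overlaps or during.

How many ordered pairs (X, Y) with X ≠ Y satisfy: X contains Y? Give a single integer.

6

Checking all 56 ordered pairs for relation 'contains'; matching pairs in alphabetical order:
(alpha, lambda): alpha contains lambda ✓
(alpha, theta): alpha contains theta ✓
(delta, gamma): delta contains gamma ✓
(mu, gamma): mu contains gamma ✓
(zeta, lambda): zeta contains lambda ✓
(zeta, theta): zeta contains theta ✓
Count: 6.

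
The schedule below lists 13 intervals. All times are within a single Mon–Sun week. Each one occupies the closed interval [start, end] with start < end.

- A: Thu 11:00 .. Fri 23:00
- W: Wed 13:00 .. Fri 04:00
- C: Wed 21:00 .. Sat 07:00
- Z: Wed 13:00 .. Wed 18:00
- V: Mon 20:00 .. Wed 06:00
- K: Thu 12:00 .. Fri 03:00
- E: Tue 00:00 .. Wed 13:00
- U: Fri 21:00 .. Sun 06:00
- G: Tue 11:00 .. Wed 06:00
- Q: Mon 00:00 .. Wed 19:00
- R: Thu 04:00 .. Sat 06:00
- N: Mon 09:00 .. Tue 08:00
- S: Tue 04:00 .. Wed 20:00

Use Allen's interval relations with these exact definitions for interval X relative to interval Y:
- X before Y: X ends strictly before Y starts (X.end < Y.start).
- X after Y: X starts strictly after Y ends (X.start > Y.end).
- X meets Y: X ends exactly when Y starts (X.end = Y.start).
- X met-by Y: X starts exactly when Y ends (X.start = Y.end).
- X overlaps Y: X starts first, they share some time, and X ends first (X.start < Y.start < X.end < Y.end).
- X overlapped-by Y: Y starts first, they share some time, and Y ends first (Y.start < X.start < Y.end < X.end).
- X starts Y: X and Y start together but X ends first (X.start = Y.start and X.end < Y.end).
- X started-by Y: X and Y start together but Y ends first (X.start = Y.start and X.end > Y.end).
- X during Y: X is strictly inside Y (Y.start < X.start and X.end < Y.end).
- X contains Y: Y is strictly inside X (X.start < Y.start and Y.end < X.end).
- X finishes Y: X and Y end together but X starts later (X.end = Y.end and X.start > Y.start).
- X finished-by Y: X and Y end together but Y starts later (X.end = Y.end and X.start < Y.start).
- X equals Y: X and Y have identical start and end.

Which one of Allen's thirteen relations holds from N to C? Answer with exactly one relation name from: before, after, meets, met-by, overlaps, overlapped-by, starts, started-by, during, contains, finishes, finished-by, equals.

N = [Mon 09:00, Tue 08:00]; C = [Wed 21:00, Sat 07:00].
Compare endpoints: N.start < C.start, N.start < C.end, N.end < C.start, N.end < C.end.
That pattern is 'before'.

before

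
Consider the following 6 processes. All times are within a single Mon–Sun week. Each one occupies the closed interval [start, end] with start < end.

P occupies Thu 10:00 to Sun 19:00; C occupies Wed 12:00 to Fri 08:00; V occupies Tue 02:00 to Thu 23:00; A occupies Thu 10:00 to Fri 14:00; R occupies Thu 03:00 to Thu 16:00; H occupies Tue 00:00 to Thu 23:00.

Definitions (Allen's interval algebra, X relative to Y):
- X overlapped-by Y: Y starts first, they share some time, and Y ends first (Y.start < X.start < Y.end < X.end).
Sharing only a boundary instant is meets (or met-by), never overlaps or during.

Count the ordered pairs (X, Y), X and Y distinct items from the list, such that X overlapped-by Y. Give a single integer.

Checking all 30 ordered pairs for relation 'overlapped-by'; matching pairs in alphabetical order:
(A, C): A overlapped-by C ✓
(A, H): A overlapped-by H ✓
(A, R): A overlapped-by R ✓
(A, V): A overlapped-by V ✓
(C, H): C overlapped-by H ✓
(C, V): C overlapped-by V ✓
(P, C): P overlapped-by C ✓
(P, H): P overlapped-by H ✓
(P, R): P overlapped-by R ✓
(P, V): P overlapped-by V ✓
Count: 10.

10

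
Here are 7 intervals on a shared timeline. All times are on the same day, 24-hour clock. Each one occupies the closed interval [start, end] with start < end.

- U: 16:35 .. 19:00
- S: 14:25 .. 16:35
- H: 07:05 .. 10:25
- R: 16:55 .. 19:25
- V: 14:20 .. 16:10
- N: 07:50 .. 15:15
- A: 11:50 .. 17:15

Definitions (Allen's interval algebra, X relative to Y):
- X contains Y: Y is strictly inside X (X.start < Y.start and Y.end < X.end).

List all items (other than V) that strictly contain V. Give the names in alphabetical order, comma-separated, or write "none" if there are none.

A

Target V = [14:20, 16:10].
A [11:50, 17:15] → contains → yes.
H [07:05, 10:25] → before → no.
N [07:50, 15:15] → overlaps → no.
R [16:55, 19:25] → after → no.
S [14:25, 16:35] → overlapped-by → no.
U [16:35, 19:00] → after → no.
Result: A.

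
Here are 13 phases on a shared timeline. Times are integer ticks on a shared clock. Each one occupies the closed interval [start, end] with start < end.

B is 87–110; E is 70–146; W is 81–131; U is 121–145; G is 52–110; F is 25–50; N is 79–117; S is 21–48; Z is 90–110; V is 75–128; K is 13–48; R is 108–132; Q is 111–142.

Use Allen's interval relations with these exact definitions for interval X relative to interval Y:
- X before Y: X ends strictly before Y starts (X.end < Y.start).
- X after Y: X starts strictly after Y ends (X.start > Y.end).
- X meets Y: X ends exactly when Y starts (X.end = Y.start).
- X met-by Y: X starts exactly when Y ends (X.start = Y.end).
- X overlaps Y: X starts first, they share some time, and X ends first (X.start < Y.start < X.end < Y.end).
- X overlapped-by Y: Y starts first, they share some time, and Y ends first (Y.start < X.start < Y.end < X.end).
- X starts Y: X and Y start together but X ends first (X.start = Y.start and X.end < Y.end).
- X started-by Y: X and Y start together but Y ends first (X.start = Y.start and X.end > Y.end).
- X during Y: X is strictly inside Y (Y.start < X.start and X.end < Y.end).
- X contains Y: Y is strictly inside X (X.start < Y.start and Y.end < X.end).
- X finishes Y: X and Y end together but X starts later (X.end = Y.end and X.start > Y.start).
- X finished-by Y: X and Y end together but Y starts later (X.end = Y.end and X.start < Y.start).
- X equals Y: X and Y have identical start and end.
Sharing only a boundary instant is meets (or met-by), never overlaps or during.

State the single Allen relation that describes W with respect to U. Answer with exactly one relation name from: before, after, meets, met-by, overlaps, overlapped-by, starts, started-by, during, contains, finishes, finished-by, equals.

W = [81, 131]; U = [121, 145].
Compare endpoints: W.start < U.start, W.start < U.end, W.end > U.start, W.end < U.end.
That pattern is 'overlaps'.

overlaps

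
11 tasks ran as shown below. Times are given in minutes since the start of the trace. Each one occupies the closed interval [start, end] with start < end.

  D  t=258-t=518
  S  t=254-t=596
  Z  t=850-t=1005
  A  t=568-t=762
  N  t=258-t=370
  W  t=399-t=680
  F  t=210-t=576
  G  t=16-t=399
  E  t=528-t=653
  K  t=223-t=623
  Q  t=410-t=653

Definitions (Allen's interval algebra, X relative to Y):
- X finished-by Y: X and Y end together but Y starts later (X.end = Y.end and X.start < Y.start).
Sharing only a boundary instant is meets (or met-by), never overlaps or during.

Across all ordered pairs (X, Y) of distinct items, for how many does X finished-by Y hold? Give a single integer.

1

Checking all 110 ordered pairs for relation 'finished-by'; matching pairs in alphabetical order:
(Q, E): Q finished-by E ✓
Count: 1.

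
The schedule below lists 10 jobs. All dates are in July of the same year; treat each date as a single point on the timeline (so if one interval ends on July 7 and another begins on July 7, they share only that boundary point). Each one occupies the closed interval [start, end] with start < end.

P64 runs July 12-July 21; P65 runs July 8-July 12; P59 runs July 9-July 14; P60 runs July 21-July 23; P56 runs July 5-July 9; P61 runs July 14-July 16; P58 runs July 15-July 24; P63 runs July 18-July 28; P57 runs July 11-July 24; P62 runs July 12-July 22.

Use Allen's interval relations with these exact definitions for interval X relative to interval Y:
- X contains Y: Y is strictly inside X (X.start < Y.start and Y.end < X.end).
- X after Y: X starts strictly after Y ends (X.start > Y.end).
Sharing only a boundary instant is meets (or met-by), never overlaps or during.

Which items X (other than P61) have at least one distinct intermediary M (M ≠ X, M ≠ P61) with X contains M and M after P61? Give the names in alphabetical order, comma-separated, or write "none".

Target P61 = [July 14, July 16].
Intermediaries M with M after P61: P60, P63.
Via P60 — items with X contains P60: P57, P58, P63.
Via P63 — items with X contains P63: none.
Union: P57, P58, P63.

P57, P58, P63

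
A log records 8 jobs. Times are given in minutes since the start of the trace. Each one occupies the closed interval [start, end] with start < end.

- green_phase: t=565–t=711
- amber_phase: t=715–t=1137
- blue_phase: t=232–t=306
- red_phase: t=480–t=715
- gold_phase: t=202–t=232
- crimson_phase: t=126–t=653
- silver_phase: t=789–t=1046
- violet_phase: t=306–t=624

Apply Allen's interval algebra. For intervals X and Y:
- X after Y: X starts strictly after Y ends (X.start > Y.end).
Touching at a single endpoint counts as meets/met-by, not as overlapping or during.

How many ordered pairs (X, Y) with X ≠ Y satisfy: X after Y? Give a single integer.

Checking all 56 ordered pairs for relation 'after'; matching pairs in alphabetical order:
(amber_phase, blue_phase): amber_phase after blue_phase ✓
(amber_phase, crimson_phase): amber_phase after crimson_phase ✓
(amber_phase, gold_phase): amber_phase after gold_phase ✓
(amber_phase, green_phase): amber_phase after green_phase ✓
(amber_phase, violet_phase): amber_phase after violet_phase ✓
(green_phase, blue_phase): green_phase after blue_phase ✓
(green_phase, gold_phase): green_phase after gold_phase ✓
(red_phase, blue_phase): red_phase after blue_phase ✓
(red_phase, gold_phase): red_phase after gold_phase ✓
(silver_phase, blue_phase): silver_phase after blue_phase ✓
(silver_phase, crimson_phase): silver_phase after crimson_phase ✓
(silver_phase, gold_phase): silver_phase after gold_phase ✓
(silver_phase, green_phase): silver_phase after green_phase ✓
(silver_phase, red_phase): silver_phase after red_phase ✓
(silver_phase, violet_phase): silver_phase after violet_phase ✓
(violet_phase, gold_phase): violet_phase after gold_phase ✓
Count: 16.

16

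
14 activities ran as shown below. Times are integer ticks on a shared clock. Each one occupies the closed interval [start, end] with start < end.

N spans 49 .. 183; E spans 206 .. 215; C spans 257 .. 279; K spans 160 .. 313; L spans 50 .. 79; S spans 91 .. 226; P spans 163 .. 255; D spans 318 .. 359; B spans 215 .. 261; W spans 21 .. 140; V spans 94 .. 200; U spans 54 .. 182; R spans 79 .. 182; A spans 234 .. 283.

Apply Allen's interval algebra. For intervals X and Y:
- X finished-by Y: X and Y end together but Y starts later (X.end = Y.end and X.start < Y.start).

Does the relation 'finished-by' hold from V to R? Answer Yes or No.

V = [94, 200], R = [79, 182].
Actual relation of V to R: overlapped-by.
Asked whether 'finished-by' holds → No.

No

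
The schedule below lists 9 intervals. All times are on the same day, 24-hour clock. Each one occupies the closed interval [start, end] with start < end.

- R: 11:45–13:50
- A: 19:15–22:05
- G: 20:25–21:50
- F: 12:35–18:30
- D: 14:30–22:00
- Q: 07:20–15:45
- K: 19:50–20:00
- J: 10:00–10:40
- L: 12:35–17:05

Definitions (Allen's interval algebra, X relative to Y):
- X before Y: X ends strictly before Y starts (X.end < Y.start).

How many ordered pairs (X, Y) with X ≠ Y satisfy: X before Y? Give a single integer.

Checking all 72 ordered pairs for relation 'before'; matching pairs in alphabetical order:
(F, A): F before A ✓
(F, G): F before G ✓
(F, K): F before K ✓
(J, A): J before A ✓
(J, D): J before D ✓
(J, F): J before F ✓
(J, G): J before G ✓
(J, K): J before K ✓
(J, L): J before L ✓
(J, R): J before R ✓
(K, G): K before G ✓
(L, A): L before A ✓
(L, G): L before G ✓
(L, K): L before K ✓
(Q, A): Q before A ✓
(Q, G): Q before G ✓
(Q, K): Q before K ✓
(R, A): R before A ✓
(R, D): R before D ✓
(R, G): R before G ✓
(R, K): R before K ✓
Count: 21.

21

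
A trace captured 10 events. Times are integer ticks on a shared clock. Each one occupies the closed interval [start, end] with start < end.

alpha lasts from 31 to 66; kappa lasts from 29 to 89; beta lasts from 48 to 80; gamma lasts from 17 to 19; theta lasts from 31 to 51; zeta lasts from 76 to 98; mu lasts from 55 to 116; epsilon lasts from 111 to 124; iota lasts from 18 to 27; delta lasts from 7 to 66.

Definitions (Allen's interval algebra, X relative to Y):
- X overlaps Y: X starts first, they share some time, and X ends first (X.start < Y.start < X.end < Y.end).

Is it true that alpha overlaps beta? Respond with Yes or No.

alpha = [31, 66], beta = [48, 80].
Actual relation of alpha to beta: overlaps.
Asked whether 'overlaps' holds → Yes.

Yes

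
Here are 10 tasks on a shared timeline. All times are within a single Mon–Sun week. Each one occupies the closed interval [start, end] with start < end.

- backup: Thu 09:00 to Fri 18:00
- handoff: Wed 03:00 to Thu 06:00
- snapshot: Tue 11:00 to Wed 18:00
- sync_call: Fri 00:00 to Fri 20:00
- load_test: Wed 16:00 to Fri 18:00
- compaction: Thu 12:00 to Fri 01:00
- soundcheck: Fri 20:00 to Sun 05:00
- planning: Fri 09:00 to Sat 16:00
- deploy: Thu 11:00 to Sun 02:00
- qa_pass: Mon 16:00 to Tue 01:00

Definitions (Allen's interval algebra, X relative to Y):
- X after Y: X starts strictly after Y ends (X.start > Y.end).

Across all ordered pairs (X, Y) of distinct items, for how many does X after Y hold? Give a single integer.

25

Checking all 90 ordered pairs for relation 'after'; matching pairs in alphabetical order:
(backup, handoff): backup after handoff ✓
(backup, qa_pass): backup after qa_pass ✓
(backup, snapshot): backup after snapshot ✓
(compaction, handoff): compaction after handoff ✓
(compaction, qa_pass): compaction after qa_pass ✓
(compaction, snapshot): compaction after snapshot ✓
(deploy, handoff): deploy after handoff ✓
(deploy, qa_pass): deploy after qa_pass ✓
(deploy, snapshot): deploy after snapshot ✓
(handoff, qa_pass): handoff after qa_pass ✓
(load_test, qa_pass): load_test after qa_pass ✓
(planning, compaction): planning after compaction ✓
(planning, handoff): planning after handoff ✓
(planning, qa_pass): planning after qa_pass ✓
(planning, snapshot): planning after snapshot ✓
(snapshot, qa_pass): snapshot after qa_pass ✓
(soundcheck, backup): soundcheck after backup ✓
(soundcheck, compaction): soundcheck after compaction ✓
(soundcheck, handoff): soundcheck after handoff ✓
(soundcheck, load_test): soundcheck after load_test ✓
(soundcheck, qa_pass): soundcheck after qa_pass ✓
(soundcheck, snapshot): soundcheck after snapshot ✓
(sync_call, handoff): sync_call after handoff ✓
(sync_call, qa_pass): sync_call after qa_pass ✓
... plus 1 further pairs not listed.
Count: 25.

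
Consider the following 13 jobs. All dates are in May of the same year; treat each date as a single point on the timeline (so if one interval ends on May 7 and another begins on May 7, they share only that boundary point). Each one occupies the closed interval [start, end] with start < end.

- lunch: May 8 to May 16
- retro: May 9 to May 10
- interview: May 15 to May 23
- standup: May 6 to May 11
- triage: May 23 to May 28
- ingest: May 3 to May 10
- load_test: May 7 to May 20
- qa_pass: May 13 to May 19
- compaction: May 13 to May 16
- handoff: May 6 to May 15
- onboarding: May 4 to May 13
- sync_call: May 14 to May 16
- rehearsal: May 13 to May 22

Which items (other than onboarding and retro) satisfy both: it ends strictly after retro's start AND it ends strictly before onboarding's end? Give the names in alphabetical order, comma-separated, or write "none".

Conditions: its end is strictly after retro's start (X.end > May 9) AND its end is strictly before onboarding's end (X.end < May 13).
compaction: end May 16 > May 9? ✓; end May 16 < May 13? ✗ → no.
handoff: end May 15 > May 9? ✓; end May 15 < May 13? ✗ → no.
ingest: end May 10 > May 9? ✓; end May 10 < May 13? ✓ → yes.
interview: end May 23 > May 9? ✓; end May 23 < May 13? ✗ → no.
load_test: end May 20 > May 9? ✓; end May 20 < May 13? ✗ → no.
lunch: end May 16 > May 9? ✓; end May 16 < May 13? ✗ → no.
qa_pass: end May 19 > May 9? ✓; end May 19 < May 13? ✗ → no.
rehearsal: end May 22 > May 9? ✓; end May 22 < May 13? ✗ → no.
standup: end May 11 > May 9? ✓; end May 11 < May 13? ✓ → yes.
sync_call: end May 16 > May 9? ✓; end May 16 < May 13? ✗ → no.
triage: end May 28 > May 9? ✓; end May 28 < May 13? ✗ → no.
Result: ingest, standup.

ingest, standup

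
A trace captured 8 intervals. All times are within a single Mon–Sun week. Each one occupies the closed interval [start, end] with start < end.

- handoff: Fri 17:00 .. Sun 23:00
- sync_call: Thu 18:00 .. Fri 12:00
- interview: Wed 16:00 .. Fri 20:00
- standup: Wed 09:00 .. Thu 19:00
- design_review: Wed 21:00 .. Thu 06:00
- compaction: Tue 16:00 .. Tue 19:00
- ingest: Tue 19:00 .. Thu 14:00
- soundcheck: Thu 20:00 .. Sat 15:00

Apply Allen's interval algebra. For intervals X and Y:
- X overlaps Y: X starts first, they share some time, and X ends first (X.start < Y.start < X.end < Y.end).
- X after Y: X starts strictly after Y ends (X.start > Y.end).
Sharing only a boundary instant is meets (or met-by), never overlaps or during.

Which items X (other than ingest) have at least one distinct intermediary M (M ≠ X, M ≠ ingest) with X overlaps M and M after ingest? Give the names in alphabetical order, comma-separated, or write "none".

interview, soundcheck, standup, sync_call

Target ingest = [Tue 19:00, Thu 14:00].
Intermediaries M with M after ingest: handoff, soundcheck, sync_call.
Via handoff — items with X overlaps handoff: interview, soundcheck.
Via soundcheck — items with X overlaps soundcheck: interview, sync_call.
Via sync_call — items with X overlaps sync_call: standup.
Union: interview, soundcheck, standup, sync_call.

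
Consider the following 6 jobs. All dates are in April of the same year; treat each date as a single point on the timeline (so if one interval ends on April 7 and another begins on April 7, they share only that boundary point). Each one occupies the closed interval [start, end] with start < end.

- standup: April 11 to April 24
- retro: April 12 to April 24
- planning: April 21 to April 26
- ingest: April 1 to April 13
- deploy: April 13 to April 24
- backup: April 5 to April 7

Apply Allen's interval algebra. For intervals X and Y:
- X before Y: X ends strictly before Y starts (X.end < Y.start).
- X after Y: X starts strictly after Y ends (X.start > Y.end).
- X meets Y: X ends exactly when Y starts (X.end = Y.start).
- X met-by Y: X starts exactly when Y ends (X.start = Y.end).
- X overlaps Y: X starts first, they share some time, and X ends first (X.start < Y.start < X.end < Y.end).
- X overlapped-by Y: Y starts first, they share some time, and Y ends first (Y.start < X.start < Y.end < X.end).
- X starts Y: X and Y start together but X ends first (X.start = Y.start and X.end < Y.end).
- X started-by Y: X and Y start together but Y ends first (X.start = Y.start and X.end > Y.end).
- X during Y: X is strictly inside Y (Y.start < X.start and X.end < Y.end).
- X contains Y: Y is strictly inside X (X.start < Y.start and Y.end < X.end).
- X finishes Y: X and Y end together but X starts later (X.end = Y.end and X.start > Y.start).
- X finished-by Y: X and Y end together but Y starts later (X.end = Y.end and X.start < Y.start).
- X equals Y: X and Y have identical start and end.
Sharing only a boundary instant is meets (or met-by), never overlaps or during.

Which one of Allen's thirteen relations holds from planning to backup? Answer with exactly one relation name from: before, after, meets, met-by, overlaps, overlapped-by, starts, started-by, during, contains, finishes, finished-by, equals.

planning = [April 21, April 26]; backup = [April 5, April 7].
Compare endpoints: planning.start > backup.start, planning.start > backup.end, planning.end > backup.start, planning.end > backup.end.
That pattern is 'after'.

after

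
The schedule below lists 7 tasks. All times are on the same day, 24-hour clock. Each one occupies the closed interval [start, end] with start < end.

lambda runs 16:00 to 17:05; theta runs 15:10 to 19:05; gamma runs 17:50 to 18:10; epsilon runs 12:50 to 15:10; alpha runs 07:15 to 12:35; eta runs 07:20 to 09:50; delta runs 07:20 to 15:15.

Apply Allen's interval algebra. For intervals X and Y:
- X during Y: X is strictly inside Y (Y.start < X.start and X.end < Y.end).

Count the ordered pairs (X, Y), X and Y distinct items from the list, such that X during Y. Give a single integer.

Checking all 42 ordered pairs for relation 'during'; matching pairs in alphabetical order:
(epsilon, delta): epsilon during delta ✓
(eta, alpha): eta during alpha ✓
(gamma, theta): gamma during theta ✓
(lambda, theta): lambda during theta ✓
Count: 4.

4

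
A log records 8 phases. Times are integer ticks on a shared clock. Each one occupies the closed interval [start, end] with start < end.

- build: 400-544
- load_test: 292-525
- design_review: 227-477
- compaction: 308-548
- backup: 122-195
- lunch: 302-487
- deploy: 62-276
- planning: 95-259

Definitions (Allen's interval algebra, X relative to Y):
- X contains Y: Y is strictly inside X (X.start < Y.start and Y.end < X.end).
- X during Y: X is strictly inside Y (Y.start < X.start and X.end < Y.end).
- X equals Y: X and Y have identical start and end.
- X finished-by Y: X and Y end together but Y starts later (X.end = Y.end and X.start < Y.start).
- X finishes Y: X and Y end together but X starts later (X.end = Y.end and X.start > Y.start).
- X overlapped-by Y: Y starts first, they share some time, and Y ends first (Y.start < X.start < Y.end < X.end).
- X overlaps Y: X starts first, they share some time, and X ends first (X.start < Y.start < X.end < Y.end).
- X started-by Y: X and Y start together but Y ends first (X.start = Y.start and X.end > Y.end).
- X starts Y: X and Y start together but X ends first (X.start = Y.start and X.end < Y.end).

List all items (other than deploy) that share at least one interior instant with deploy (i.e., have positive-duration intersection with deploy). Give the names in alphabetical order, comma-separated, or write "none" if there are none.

Target deploy = [62, 276].
backup [122, 195] → during → yes.
build [400, 544] → after → no.
compaction [308, 548] → after → no.
design_review [227, 477] → overlapped-by → yes.
load_test [292, 525] → after → no.
lunch [302, 487] → after → no.
planning [95, 259] → during → yes.
Result: backup, design_review, planning.

backup, design_review, planning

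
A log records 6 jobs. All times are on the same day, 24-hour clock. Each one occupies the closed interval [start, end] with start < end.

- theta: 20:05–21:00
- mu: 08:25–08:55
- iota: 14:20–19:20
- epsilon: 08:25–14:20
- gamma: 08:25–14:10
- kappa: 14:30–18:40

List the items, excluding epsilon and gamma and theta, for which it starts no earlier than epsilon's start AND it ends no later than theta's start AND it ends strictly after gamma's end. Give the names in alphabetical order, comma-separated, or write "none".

Conditions: its start is no earlier than epsilon's start (X.start >= 08:25) AND its end is no later than theta's start (X.end <= 20:05) AND its end is strictly after gamma's end (X.end > 14:10).
iota: start 14:20 >= 08:25? ✓; end 19:20 <= 20:05? ✓; end 19:20 > 14:10? ✓ → yes.
kappa: start 14:30 >= 08:25? ✓; end 18:40 <= 20:05? ✓; end 18:40 > 14:10? ✓ → yes.
mu: start 08:25 >= 08:25? ✓; end 08:55 <= 20:05? ✓; end 08:55 > 14:10? ✗ → no.
Result: iota, kappa.

iota, kappa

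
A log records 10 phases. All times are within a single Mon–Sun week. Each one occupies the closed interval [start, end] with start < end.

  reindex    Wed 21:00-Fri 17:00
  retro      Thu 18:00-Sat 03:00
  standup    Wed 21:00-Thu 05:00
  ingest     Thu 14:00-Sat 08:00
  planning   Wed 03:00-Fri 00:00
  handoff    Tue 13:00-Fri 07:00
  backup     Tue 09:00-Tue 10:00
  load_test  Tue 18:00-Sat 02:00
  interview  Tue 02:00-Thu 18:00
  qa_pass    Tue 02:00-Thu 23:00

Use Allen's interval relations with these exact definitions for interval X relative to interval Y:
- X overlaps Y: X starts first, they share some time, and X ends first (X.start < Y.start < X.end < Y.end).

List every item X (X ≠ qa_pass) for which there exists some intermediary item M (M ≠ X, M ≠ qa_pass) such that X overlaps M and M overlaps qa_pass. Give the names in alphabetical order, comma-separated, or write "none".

none

Target qa_pass = [Tue 02:00, Thu 23:00].
Intermediaries M with M overlaps qa_pass: none.
Union: none.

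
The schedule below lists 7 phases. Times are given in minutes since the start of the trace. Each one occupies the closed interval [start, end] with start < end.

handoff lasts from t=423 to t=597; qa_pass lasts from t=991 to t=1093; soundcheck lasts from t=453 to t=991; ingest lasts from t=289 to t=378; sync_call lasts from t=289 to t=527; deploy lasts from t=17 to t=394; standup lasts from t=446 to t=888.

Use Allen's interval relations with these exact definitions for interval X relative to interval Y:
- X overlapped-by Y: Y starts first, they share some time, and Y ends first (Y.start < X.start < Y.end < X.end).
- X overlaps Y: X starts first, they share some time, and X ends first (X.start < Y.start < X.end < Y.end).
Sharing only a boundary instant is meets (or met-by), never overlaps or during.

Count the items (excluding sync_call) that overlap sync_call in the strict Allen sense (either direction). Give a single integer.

Target sync_call = [t=289, t=527].
deploy [t=17, t=394] → overlaps → counts.
handoff [t=423, t=597] → overlapped-by → counts.
ingest [t=289, t=378] → starts → no.
qa_pass [t=991, t=1093] → after → no.
soundcheck [t=453, t=991] → overlapped-by → counts.
standup [t=446, t=888] → overlapped-by → counts.
Total: 4.

4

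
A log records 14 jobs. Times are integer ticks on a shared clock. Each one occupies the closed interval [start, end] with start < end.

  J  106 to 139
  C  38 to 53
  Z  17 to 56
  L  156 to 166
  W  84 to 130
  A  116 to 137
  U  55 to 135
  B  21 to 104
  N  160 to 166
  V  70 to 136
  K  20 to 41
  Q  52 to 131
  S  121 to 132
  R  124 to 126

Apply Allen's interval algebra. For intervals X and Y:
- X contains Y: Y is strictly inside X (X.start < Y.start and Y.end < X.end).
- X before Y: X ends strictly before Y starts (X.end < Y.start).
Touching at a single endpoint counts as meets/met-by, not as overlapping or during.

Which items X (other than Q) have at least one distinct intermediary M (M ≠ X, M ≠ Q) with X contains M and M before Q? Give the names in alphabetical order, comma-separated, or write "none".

Target Q = [52, 131].
Intermediaries M with M before Q: K.
Via K — items with X contains K: Z.
Union: Z.

Z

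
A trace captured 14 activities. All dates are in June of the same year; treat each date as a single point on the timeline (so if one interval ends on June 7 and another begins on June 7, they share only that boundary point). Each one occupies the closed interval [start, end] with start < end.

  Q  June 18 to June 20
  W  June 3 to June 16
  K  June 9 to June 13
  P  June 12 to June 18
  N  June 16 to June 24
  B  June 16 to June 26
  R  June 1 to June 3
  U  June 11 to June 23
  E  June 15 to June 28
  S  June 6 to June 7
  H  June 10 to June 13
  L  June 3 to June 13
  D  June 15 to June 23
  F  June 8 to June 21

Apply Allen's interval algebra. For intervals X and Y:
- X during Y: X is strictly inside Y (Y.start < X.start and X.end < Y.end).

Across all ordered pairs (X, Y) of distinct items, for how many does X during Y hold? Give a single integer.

Checking all 182 ordered pairs for relation 'during'; matching pairs in alphabetical order:
(B, E): B during E ✓
(H, F): H during F ✓
(H, W): H during W ✓
(K, F): K during F ✓
(K, W): K during W ✓
(N, E): N during E ✓
(P, F): P during F ✓
(P, U): P during U ✓
(Q, B): Q during B ✓
(Q, D): Q during D ✓
(Q, E): Q during E ✓
(Q, F): Q during F ✓
(Q, N): Q during N ✓
(Q, U): Q during U ✓
(S, L): S during L ✓
(S, W): S during W ✓
Count: 16.

16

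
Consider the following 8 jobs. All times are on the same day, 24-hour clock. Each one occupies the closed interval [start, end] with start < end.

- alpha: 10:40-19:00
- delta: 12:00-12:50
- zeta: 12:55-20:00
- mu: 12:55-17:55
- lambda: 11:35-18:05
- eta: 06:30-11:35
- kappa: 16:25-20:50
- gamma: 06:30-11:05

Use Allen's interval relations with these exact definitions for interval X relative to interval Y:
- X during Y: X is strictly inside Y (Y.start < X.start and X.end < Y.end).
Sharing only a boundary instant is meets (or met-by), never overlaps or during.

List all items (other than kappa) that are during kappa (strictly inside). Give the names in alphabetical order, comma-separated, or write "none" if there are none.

Target kappa = [16:25, 20:50].
alpha [10:40, 19:00] → overlaps → no.
delta [12:00, 12:50] → before → no.
eta [06:30, 11:35] → before → no.
gamma [06:30, 11:05] → before → no.
lambda [11:35, 18:05] → overlaps → no.
mu [12:55, 17:55] → overlaps → no.
zeta [12:55, 20:00] → overlaps → no.
Result: none.

none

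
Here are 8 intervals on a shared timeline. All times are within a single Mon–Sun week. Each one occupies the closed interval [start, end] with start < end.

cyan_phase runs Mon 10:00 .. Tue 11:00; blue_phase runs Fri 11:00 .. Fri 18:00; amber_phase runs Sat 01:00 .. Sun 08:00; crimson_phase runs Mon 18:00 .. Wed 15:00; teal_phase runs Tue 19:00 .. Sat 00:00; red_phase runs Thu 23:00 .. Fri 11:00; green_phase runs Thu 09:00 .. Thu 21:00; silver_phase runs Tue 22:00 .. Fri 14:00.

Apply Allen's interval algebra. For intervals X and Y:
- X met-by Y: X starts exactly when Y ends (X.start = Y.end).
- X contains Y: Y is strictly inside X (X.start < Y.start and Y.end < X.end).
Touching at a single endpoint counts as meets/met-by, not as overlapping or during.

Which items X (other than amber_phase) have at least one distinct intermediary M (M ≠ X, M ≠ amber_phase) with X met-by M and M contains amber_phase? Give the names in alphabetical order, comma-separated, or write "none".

none

Target amber_phase = [Sat 01:00, Sun 08:00].
Intermediaries M with M contains amber_phase: none.
Union: none.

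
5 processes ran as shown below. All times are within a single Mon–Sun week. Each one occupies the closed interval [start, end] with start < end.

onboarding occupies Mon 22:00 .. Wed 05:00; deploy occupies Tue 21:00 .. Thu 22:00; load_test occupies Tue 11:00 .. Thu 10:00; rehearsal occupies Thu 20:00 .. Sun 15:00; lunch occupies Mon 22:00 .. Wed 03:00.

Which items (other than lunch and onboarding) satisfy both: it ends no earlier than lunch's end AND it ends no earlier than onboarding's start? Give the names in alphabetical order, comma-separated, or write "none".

Conditions: its end is no earlier than lunch's end (X.end >= Wed 03:00) AND its end is no earlier than onboarding's start (X.end >= Mon 22:00).
deploy: end Thu 22:00 >= Wed 03:00? ✓; end Thu 22:00 >= Mon 22:00? ✓ → yes.
load_test: end Thu 10:00 >= Wed 03:00? ✓; end Thu 10:00 >= Mon 22:00? ✓ → yes.
rehearsal: end Sun 15:00 >= Wed 03:00? ✓; end Sun 15:00 >= Mon 22:00? ✓ → yes.
Result: deploy, load_test, rehearsal.

deploy, load_test, rehearsal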